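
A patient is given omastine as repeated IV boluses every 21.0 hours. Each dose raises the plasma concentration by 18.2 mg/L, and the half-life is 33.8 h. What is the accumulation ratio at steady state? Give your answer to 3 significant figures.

2.86

k = ln 2 / 33.8 = 0.02051 h⁻¹
Fraction remaining after one interval: e^(−kτ) = e^(−0.02051 × 21.0) = 0.6501
R = 1 / (1 − 0.6501) = 1 / 0.3499 ≈ 2.86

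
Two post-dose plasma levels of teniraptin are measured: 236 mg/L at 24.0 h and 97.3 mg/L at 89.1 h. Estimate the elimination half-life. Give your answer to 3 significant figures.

k = ln(C₁/C₂) / (t₂ − t₁) = ln(236/97.3) / (89.1 − 24.0)
  = 0.8860 / 65.10 = 0.01361 h⁻¹
t½ = ln 2 / k = ln 2 / 0.01361 ≈ 50.9 hours

50.9 hours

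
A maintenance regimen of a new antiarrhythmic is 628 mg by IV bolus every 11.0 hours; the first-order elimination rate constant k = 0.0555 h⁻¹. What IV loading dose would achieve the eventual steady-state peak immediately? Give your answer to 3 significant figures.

Accumulation ratio R = 1 / (1 − e^(−kτ)) = 1 / (1 − e^(−0.05550×11.0)) = 1 / (1 − 0.5431) = 2.189
Loading dose = maintenance dose × R = 628 × 2.189 ≈ 1370 mg

1370 mg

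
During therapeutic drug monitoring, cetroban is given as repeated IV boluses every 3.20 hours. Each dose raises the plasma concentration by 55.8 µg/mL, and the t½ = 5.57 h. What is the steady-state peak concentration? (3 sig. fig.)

170 µg/mL

k = ln 2 / 5.57 = 0.1244 h⁻¹
Fraction remaining after one interval: e^(−kτ) = e^(−0.1244 × 3.20) = 0.6715
R = 1 / (1 − 0.6715) = 3.044
Css,max = 55.8 × 3.044 ≈ 170 µg/mL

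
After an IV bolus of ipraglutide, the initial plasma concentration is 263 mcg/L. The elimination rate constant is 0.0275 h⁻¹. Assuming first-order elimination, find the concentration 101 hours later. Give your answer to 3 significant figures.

C(t) = C₀ e^(−kt) = 263 × e^(−0.02750 × 101) = 263 × e^(−2.777) = 263 × 0.06219 ≈ 16.4 mcg/L

16.4 mcg/L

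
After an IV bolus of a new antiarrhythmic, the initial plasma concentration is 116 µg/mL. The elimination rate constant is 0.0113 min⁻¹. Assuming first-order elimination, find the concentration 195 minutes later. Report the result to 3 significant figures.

C(t) = C₀ e^(−kt) = 116 × e^(−0.01130 × 195) = 116 × e^(−2.204) = 116 × 0.1104 ≈ 12.8 µg/mL

12.8 µg/mL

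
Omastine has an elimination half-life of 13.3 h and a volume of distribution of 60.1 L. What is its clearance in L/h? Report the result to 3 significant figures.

3.13 L/h

k = ln 2 / t½ = ln 2 / 13.3 = 0.05212 h⁻¹
CL = k · V = 0.05212 × 60.1 ≈ 3.13 L/h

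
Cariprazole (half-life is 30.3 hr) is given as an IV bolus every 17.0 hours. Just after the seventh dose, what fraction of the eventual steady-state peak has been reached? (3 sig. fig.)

k = ln 2 / 30.3 = 0.02288 hr⁻¹
f_n = 1 − e^(−nkτ) = 1 − e^(−7 × 0.02288 × 17.0) = 1 − e^(−2.722) = 1 − 0.06573 ≈ 0.934

0.934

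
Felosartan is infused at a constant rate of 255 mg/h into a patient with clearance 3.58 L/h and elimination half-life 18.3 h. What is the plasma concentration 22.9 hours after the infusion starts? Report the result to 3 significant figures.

41.3 mg/L

Css = rate / CL = 255 / 3.58 = 71.23 mg/L
k = ln 2 / 18.3 = 0.03788 h⁻¹
C(t) = Css (1 − e^(−kt)) = 71.23 × (1 − e^(−0.8674)) = 71.23 × 0.5799 ≈ 41.3 mg/L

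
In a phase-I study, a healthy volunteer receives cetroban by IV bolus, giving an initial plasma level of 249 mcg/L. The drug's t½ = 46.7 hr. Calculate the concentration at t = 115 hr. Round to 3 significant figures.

k = ln 2 / 46.7 = 0.01484 hr⁻¹
115 hr is 2.463 half-lives, so C = 249 × (1/2)^2.463 = 249 × 0.1814 ≈ 45.2 mcg/L

45.2 mcg/L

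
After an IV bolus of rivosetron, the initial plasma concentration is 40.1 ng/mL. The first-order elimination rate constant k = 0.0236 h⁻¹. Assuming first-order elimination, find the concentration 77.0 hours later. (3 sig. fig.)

C(t) = C₀ e^(−kt) = 40.1 × e^(−0.02360 × 77.0) = 40.1 × e^(−1.817) = 40.1 × 0.1625 ≈ 6.52 ng/mL

6.52 ng/mL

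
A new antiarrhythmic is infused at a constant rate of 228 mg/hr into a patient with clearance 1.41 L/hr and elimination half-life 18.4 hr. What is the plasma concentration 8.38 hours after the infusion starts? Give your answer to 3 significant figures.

Css = rate / CL = 228 / 1.41 = 161.7 mg/L
k = ln 2 / 18.4 = 0.03767 hr⁻¹
C(t) = Css (1 − e^(−kt)) = 161.7 × (1 − e^(−0.3157)) = 161.7 × 0.2707 ≈ 43.8 mg/L

43.8 mg/L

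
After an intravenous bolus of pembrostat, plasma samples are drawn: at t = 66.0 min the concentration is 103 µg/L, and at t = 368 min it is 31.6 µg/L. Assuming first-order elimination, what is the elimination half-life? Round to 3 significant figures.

177 minutes

k = ln(C₁/C₂) / (t₂ − t₁) = ln(103/31.6) / (368 − 66.0)
  = 1.182 / 302.0 = 0.003912 min⁻¹
t½ = ln 2 / k = ln 2 / 0.003912 ≈ 177 minutes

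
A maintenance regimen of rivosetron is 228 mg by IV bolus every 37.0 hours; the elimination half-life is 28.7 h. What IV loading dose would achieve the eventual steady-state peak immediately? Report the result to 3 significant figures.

k = ln 2 / 28.7 = 0.02415 h⁻¹
Accumulation ratio R = 1 / (1 − e^(−kτ)) = 1 / (1 − e^(−0.02415×37.0)) = 1 / (1 − 0.4092) = 1.693
Loading dose = maintenance dose × R = 228 × 1.693 ≈ 386 mg

386 mg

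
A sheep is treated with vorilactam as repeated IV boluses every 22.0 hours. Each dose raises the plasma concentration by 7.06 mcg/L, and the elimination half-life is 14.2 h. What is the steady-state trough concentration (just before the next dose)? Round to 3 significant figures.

3.66 mcg/L

k = ln 2 / 14.2 = 0.04881 h⁻¹
Fraction remaining after one interval: e^(−kτ) = e^(−0.04881 × 22.0) = 0.3417
R = 1 / (1 − 0.3417) = 1.519
Css,max = 7.06 × 1.519 = 10.72 mcg/L
Css,min = Css,max × e^(−kτ) = 10.72 × 0.3417 ≈ 3.66 mcg/L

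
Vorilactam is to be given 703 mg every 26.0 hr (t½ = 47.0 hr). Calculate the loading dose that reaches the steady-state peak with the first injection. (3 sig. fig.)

2210 mg

k = ln 2 / 47.0 = 0.01475 hr⁻¹
Accumulation ratio R = 1 / (1 − e^(−kτ)) = 1 / (1 − e^(−0.01475×26.0)) = 1 / (1 − 0.6815) = 3.140
Loading dose = maintenance dose × R = 703 × 3.140 ≈ 2210 mg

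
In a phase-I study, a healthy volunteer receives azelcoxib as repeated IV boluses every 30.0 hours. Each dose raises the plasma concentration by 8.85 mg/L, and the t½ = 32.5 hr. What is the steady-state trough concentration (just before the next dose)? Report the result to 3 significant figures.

k = ln 2 / 32.5 = 0.02133 hr⁻¹
Fraction remaining after one interval: e^(−kτ) = e^(−0.02133 × 30.0) = 0.5274
R = 1 / (1 − 0.5274) = 2.116
Css,max = 8.85 × 2.116 = 18.73 mg/L
Css,min = Css,max × e^(−kτ) = 18.73 × 0.5274 ≈ 9.88 mg/L

9.88 mg/L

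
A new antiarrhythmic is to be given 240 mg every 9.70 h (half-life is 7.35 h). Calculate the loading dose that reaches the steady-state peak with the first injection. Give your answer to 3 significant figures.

400 mg

k = ln 2 / 7.35 = 0.09431 h⁻¹
Accumulation ratio R = 1 / (1 − e^(−kτ)) = 1 / (1 − e^(−0.09431×9.70)) = 1 / (1 − 0.4006) = 1.668
Loading dose = maintenance dose × R = 240 × 1.668 ≈ 400 mg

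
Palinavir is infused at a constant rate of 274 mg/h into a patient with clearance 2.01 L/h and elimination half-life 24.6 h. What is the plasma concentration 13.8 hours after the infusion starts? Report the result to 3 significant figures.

Css = rate / CL = 274 / 2.01 = 136.3 µg/mL
k = ln 2 / 24.6 = 0.02818 h⁻¹
C(t) = Css (1 − e^(−kt)) = 136.3 × (1 − e^(−0.3888)) = 136.3 × 0.3222 ≈ 43.9 µg/mL

43.9 µg/mL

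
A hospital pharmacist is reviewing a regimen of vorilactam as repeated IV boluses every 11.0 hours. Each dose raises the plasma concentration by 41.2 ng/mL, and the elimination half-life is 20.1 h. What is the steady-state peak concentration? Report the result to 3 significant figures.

131 ng/mL

k = ln 2 / 20.1 = 0.03448 h⁻¹
Fraction remaining after one interval: e^(−kτ) = e^(−0.03448 × 11.0) = 0.6843
R = 1 / (1 − 0.6843) = 3.168
Css,max = 41.2 × 3.168 ≈ 131 ng/mL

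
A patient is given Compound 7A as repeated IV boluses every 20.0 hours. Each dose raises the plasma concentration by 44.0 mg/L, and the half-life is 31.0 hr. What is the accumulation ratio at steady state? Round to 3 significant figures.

2.77

k = ln 2 / 31.0 = 0.02236 hr⁻¹
Fraction remaining after one interval: e^(−kτ) = e^(−0.02236 × 20.0) = 0.6394
R = 1 / (1 − 0.6394) = 1 / 0.3606 ≈ 2.77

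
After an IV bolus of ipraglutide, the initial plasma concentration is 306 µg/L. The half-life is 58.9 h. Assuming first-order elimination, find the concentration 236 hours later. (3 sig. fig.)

k = ln 2 / 58.9 = 0.01177 h⁻¹
236 h is 4.007 half-lives, so C = 306 × (1/2)^4.007 = 306 × 0.06221 ≈ 19.0 µg/L

19.0 µg/L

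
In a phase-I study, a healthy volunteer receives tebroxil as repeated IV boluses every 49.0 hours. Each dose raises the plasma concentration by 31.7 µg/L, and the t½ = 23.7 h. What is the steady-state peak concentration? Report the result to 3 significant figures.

41.6 µg/L

k = ln 2 / 23.7 = 0.02925 h⁻¹
Fraction remaining after one interval: e^(−kτ) = e^(−0.02925 × 49.0) = 0.2386
R = 1 / (1 − 0.2386) = 1.313
Css,max = 31.7 × 1.313 ≈ 41.6 µg/L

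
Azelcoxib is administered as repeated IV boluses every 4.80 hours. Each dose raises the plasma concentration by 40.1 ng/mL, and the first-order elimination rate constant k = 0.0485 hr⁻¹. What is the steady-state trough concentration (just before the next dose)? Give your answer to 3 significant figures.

153 ng/mL

Fraction remaining after one interval: e^(−kτ) = e^(−0.04850 × 4.80) = 0.7923
R = 1 / (1 − 0.7923) = 4.815
Css,max = 40.1 × 4.815 = 193.1 ng/mL
Css,min = Css,max × e^(−kτ) = 193.1 × 0.7923 ≈ 153 ng/mL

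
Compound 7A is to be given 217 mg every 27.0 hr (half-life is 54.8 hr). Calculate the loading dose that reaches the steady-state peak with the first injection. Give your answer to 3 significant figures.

k = ln 2 / 54.8 = 0.01265 hr⁻¹
Accumulation ratio R = 1 / (1 − e^(−kτ)) = 1 / (1 − e^(−0.01265×27.0)) = 1 / (1 − 0.7107) = 3.457
Loading dose = maintenance dose × R = 217 × 3.457 ≈ 750 mg

750 mg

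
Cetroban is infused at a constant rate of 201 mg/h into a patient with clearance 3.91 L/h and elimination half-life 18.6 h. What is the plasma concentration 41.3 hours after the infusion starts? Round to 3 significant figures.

40.4 µg/mL

Css = rate / CL = 201 / 3.91 = 51.41 µg/mL
k = ln 2 / 18.6 = 0.03727 h⁻¹
C(t) = Css (1 − e^(−kt)) = 51.41 × (1 − e^(−1.539)) = 51.41 × 0.7854 ≈ 40.4 µg/mL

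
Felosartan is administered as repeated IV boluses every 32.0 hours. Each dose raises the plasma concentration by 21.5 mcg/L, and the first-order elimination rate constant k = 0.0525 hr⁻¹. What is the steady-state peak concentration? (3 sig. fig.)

26.4 mcg/L

Fraction remaining after one interval: e^(−kτ) = e^(−0.05250 × 32.0) = 0.1864
R = 1 / (1 − 0.1864) = 1.229
Css,max = 21.5 × 1.229 ≈ 26.4 mcg/L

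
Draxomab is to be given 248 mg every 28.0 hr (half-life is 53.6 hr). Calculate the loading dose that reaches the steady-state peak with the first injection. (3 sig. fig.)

k = ln 2 / 53.6 = 0.01293 hr⁻¹
Accumulation ratio R = 1 / (1 − e^(−kτ)) = 1 / (1 − e^(−0.01293×28.0)) = 1 / (1 − 0.6962) = 3.292
Loading dose = maintenance dose × R = 248 × 3.292 ≈ 816 mg

816 mg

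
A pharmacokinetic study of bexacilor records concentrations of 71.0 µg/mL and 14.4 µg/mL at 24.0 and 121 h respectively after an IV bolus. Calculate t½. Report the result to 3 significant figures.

42.1 hours

k = ln(C₁/C₂) / (t₂ − t₁) = ln(71.0/14.4) / (121 − 24.0)
  = 1.595 / 97.00 = 0.01645 h⁻¹
t½ = ln 2 / k = ln 2 / 0.01645 ≈ 42.1 hours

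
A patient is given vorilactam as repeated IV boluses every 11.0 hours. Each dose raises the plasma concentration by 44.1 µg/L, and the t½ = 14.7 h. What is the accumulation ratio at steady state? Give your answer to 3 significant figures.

2.47

k = ln 2 / 14.7 = 0.04715 h⁻¹
Fraction remaining after one interval: e^(−kτ) = e^(−0.04715 × 11.0) = 0.5953
R = 1 / (1 − 0.5953) = 1 / 0.4047 ≈ 2.47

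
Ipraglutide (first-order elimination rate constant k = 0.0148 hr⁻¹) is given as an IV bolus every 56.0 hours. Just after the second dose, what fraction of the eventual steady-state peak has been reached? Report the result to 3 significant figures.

f_n = 1 − e^(−nkτ) = 1 − e^(−2 × 0.01480 × 56.0) = 1 − e^(−1.658) = 1 − 0.1906 ≈ 0.809

0.809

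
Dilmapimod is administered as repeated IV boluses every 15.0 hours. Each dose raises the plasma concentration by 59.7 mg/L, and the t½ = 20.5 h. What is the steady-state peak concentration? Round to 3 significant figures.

150 mg/L

k = ln 2 / 20.5 = 0.03381 h⁻¹
Fraction remaining after one interval: e^(−kτ) = e^(−0.03381 × 15.0) = 0.6022
R = 1 / (1 − 0.6022) = 2.514
Css,max = 59.7 × 2.514 ≈ 150 mg/L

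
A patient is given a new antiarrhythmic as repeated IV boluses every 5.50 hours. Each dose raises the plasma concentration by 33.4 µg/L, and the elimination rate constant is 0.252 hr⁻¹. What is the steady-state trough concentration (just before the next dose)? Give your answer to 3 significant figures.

11.1 µg/L

Fraction remaining after one interval: e^(−kτ) = e^(−0.2520 × 5.50) = 0.2501
R = 1 / (1 − 0.2501) = 1.333
Css,max = 33.4 × 1.333 = 44.54 µg/L
Css,min = Css,max × e^(−kτ) = 44.54 × 0.2501 ≈ 11.1 µg/L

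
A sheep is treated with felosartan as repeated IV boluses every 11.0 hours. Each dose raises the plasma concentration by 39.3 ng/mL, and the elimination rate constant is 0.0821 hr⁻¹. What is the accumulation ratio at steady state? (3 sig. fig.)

1.68

Fraction remaining after one interval: e^(−kτ) = e^(−0.08210 × 11.0) = 0.4053
R = 1 / (1 − 0.4053) = 1 / 0.5947 ≈ 1.68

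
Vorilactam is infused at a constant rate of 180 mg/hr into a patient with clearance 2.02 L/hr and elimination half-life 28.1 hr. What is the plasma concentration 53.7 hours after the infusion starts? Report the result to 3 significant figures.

Css = rate / CL = 180 / 2.02 = 89.11 mg/L
k = ln 2 / 28.1 = 0.02467 hr⁻¹
C(t) = Css (1 − e^(−kt)) = 89.11 × (1 − e^(−1.325)) = 89.11 × 0.7341 ≈ 65.4 mg/L

65.4 mg/L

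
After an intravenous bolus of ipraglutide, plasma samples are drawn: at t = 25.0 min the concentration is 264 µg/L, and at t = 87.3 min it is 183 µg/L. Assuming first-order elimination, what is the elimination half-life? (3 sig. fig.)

k = ln(C₁/C₂) / (t₂ − t₁) = ln(264/183) / (87.3 − 25.0)
  = 0.3665 / 62.30 = 0.005882 min⁻¹
t½ = ln 2 / k = ln 2 / 0.005882 ≈ 118 minutes

118 minutes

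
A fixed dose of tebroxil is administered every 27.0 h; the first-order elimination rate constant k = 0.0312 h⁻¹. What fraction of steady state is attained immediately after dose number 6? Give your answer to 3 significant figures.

0.994

f_n = 1 − e^(−nkτ) = 1 − e^(−6 × 0.03120 × 27.0) = 1 − e^(−5.054) = 1 − 0.006381 ≈ 0.994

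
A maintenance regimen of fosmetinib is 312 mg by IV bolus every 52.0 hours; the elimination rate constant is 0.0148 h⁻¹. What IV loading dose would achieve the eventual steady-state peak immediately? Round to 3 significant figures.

Accumulation ratio R = 1 / (1 − e^(−kτ)) = 1 / (1 − e^(−0.01480×52.0)) = 1 / (1 − 0.4632) = 1.863
Loading dose = maintenance dose × R = 312 × 1.863 ≈ 581 mg

581 mg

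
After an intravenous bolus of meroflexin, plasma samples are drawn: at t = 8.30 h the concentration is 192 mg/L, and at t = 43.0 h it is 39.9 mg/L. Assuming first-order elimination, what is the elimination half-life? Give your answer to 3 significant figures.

k = ln(C₁/C₂) / (t₂ − t₁) = ln(192/39.9) / (43.0 − 8.30)
  = 1.571 / 34.70 = 0.04528 h⁻¹
t½ = ln 2 / k = ln 2 / 0.04528 ≈ 15.3 hours

15.3 hours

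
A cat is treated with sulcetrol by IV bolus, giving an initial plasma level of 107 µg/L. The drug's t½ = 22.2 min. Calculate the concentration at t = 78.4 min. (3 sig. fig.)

k = ln 2 / 22.2 = 0.03122 min⁻¹
C(t) = C₀ e^(−kt) = 107 × e^(−0.03122 × 78.4) = 107 × e^(−2.448) = 107 × 0.08648 ≈ 9.25 µg/L

9.25 µg/L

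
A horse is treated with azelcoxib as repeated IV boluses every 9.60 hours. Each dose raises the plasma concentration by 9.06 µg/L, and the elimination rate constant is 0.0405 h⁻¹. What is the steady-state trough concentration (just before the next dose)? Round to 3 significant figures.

Fraction remaining after one interval: e^(−kτ) = e^(−0.04050 × 9.60) = 0.6779
R = 1 / (1 − 0.6779) = 3.104
Css,max = 9.06 × 3.104 = 28.13 µg/L
Css,min = Css,max × e^(−kτ) = 28.13 × 0.6779 ≈ 19.1 µg/L

19.1 µg/L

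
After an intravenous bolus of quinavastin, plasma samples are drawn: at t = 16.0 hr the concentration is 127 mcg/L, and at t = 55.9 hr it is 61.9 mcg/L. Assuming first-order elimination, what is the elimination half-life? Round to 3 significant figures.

k = ln(C₁/C₂) / (t₂ − t₁) = ln(127/61.9) / (55.9 − 16.0)
  = 0.7187 / 39.90 = 0.01801 hr⁻¹
t½ = ln 2 / k = ln 2 / 0.01801 ≈ 38.5 hours

38.5 hours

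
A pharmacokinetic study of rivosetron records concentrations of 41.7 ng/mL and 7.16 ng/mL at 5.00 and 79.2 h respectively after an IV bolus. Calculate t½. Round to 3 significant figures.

k = ln(C₁/C₂) / (t₂ − t₁) = ln(41.7/7.16) / (79.2 − 5.00)
  = 1.762 / 74.20 = 0.02375 h⁻¹
t½ = ln 2 / k = ln 2 / 0.02375 ≈ 29.2 hours

29.2 hours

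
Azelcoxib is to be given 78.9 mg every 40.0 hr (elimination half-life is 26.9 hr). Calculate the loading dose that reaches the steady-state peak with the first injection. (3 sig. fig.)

k = ln 2 / 26.9 = 0.02577 hr⁻¹
Accumulation ratio R = 1 / (1 − e^(−kτ)) = 1 / (1 − e^(−0.02577×40.0)) = 1 / (1 − 0.3568) = 1.555
Loading dose = maintenance dose × R = 78.9 × 1.555 ≈ 123 mg

123 mg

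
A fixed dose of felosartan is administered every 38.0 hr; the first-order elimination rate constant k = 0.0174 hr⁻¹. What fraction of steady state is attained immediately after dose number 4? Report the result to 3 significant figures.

f_n = 1 − e^(−nkτ) = 1 − e^(−4 × 0.01740 × 38.0) = 1 − e^(−2.645) = 1 − 0.07102 ≈ 0.929

0.929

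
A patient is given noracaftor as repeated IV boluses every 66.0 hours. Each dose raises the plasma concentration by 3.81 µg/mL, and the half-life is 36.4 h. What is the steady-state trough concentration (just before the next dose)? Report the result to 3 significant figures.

1.52 µg/mL

k = ln 2 / 36.4 = 0.01904 h⁻¹
Fraction remaining after one interval: e^(−kτ) = e^(−0.01904 × 66.0) = 0.2846
R = 1 / (1 − 0.2846) = 1.398
Css,max = 3.81 × 1.398 = 5.325 µg/mL
Css,min = Css,max × e^(−kτ) = 5.325 × 0.2846 ≈ 1.52 µg/mL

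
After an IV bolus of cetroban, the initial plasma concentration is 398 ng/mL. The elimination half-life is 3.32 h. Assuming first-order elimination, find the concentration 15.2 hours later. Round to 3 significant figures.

k = ln 2 / 3.32 = 0.2088 h⁻¹
15.2 h is 4.578 half-lives, so C = 398 × (1/2)^4.578 = 398 × 0.04186 ≈ 16.7 ng/mL

16.7 ng/mL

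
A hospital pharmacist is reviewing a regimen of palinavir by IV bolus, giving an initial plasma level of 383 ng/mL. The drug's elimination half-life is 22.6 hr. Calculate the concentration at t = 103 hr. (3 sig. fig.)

16.3 ng/mL

k = ln 2 / 22.6 = 0.03067 hr⁻¹
103 hr is 4.558 half-lives, so C = 383 × (1/2)^4.558 = 383 × 0.04247 ≈ 16.3 ng/mL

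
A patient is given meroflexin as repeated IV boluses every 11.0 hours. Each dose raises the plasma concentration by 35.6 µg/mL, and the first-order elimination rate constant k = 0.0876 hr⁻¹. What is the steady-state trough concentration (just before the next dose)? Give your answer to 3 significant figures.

22.0 µg/mL

Fraction remaining after one interval: e^(−kτ) = e^(−0.08760 × 11.0) = 0.3815
R = 1 / (1 − 0.3815) = 1.617
Css,max = 35.6 × 1.617 = 57.56 µg/mL
Css,min = Css,max × e^(−kτ) = 57.56 × 0.3815 ≈ 22.0 µg/mL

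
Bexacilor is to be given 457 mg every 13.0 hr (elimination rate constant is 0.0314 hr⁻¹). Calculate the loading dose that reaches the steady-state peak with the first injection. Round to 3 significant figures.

1360 mg

Accumulation ratio R = 1 / (1 − e^(−kτ)) = 1 / (1 − e^(−0.03140×13.0)) = 1 / (1 − 0.6648) = 2.984
Loading dose = maintenance dose × R = 457 × 2.984 ≈ 1360 mg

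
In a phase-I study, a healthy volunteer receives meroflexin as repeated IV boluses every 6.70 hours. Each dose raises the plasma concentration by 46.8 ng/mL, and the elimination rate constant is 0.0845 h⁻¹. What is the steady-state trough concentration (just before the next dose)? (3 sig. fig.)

61.5 ng/mL

Fraction remaining after one interval: e^(−kτ) = e^(−0.08450 × 6.70) = 0.5677
R = 1 / (1 − 0.5677) = 2.313
Css,max = 46.8 × 2.313 = 108.3 ng/mL
Css,min = Css,max × e^(−kτ) = 108.3 × 0.5677 ≈ 61.5 ng/mL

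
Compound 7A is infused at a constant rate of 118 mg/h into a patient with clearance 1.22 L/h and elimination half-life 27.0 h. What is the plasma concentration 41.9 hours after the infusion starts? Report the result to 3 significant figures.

Css = rate / CL = 118 / 1.22 = 96.72 mg/L
k = ln 2 / 27.0 = 0.02567 h⁻¹
C(t) = Css (1 − e^(−kt)) = 96.72 × (1 − e^(−1.076)) = 96.72 × 0.6589 ≈ 63.7 mg/L

63.7 mg/L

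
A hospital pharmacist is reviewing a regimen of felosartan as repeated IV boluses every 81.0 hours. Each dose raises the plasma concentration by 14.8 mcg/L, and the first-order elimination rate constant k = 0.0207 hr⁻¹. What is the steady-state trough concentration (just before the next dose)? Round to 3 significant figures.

Fraction remaining after one interval: e^(−kτ) = e^(−0.02070 × 81.0) = 0.1870
R = 1 / (1 − 0.1870) = 1.230
Css,max = 14.8 × 1.230 = 18.20 mcg/L
Css,min = Css,max × e^(−kτ) = 18.20 × 0.1870 ≈ 3.40 mcg/L

3.40 mcg/L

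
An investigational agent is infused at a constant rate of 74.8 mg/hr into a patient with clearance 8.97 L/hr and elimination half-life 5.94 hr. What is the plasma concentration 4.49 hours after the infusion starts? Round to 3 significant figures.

Css = rate / CL = 74.8 / 8.97 = 8.339 mg/L
k = ln 2 / 5.94 = 0.1167 hr⁻¹
C(t) = Css (1 − e^(−kt)) = 8.339 × (1 − e^(−0.5239)) = 8.339 × 0.4078 ≈ 3.40 mg/L

3.40 mg/L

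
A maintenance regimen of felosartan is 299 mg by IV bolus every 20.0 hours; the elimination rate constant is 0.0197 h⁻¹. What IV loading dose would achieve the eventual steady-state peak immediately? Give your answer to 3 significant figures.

Accumulation ratio R = 1 / (1 − e^(−kτ)) = 1 / (1 − e^(−0.01970×20.0)) = 1 / (1 − 0.6744) = 3.071
Loading dose = maintenance dose × R = 299 × 3.071 ≈ 918 mg

918 mg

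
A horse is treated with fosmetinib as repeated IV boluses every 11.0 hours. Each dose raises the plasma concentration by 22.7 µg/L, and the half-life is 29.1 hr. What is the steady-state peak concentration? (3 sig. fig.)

k = ln 2 / 29.1 = 0.02382 hr⁻¹
Fraction remaining after one interval: e^(−kτ) = e^(−0.02382 × 11.0) = 0.7695
R = 1 / (1 − 0.7695) = 4.338
Css,max = 22.7 × 4.338 ≈ 98.5 µg/L

98.5 µg/L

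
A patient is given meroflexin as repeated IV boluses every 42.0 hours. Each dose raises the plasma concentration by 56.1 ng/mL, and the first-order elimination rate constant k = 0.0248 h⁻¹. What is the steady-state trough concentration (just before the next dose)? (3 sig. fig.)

30.6 ng/mL

Fraction remaining after one interval: e^(−kτ) = e^(−0.02480 × 42.0) = 0.3529
R = 1 / (1 − 0.3529) = 1.545
Css,max = 56.1 × 1.545 = 86.69 ng/mL
Css,min = Css,max × e^(−kτ) = 86.69 × 0.3529 ≈ 30.6 ng/mL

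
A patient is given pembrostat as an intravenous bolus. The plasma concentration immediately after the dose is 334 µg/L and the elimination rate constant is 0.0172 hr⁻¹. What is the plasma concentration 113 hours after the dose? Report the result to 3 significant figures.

47.8 µg/L

C(t) = C₀ e^(−kt) = 334 × e^(−0.01720 × 113) = 334 × e^(−1.944) = 334 × 0.1432 ≈ 47.8 µg/L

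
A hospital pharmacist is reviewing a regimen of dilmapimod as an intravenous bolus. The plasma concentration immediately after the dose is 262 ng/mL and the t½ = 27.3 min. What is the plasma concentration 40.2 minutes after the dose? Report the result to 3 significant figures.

94.4 ng/mL

k = ln 2 / 27.3 = 0.02539 min⁻¹
40.2 min is 1.473 half-lives, so C = 262 × (1/2)^1.473 = 262 × 0.3604 ≈ 94.4 ng/mL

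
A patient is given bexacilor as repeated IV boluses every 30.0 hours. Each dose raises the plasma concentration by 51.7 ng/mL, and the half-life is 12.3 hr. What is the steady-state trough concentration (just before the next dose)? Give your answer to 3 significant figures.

11.7 ng/mL

k = ln 2 / 12.3 = 0.05635 hr⁻¹
Fraction remaining after one interval: e^(−kτ) = e^(−0.05635 × 30.0) = 0.1844
R = 1 / (1 − 0.1844) = 1.226
Css,max = 51.7 × 1.226 = 63.39 ng/mL
Css,min = Css,max × e^(−kτ) = 63.39 × 0.1844 ≈ 11.7 ng/mL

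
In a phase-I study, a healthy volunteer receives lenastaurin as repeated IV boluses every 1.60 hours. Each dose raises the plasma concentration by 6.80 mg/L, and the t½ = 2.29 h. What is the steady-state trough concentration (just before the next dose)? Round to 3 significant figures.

k = ln 2 / 2.29 = 0.3027 h⁻¹
Fraction remaining after one interval: e^(−kτ) = e^(−0.3027 × 1.60) = 0.6161
R = 1 / (1 − 0.6161) = 2.605
Css,max = 6.80 × 2.605 = 17.71 mg/L
Css,min = Css,max × e^(−kτ) = 17.71 × 0.6161 ≈ 10.9 mg/L

10.9 mg/L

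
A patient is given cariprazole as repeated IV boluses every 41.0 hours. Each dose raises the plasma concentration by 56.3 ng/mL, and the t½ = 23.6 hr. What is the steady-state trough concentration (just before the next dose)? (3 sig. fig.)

k = ln 2 / 23.6 = 0.02937 hr⁻¹
Fraction remaining after one interval: e^(−kτ) = e^(−0.02937 × 41.0) = 0.2999
R = 1 / (1 − 0.2999) = 1.428
Css,max = 56.3 × 1.428 = 80.42 ng/mL
Css,min = Css,max × e^(−kτ) = 80.42 × 0.2999 ≈ 24.1 ng/mL

24.1 ng/mL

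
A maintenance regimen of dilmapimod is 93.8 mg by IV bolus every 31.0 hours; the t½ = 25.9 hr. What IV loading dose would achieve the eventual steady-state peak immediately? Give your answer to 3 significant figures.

k = ln 2 / 25.9 = 0.02676 hr⁻¹
Accumulation ratio R = 1 / (1 − e^(−kτ)) = 1 / (1 − e^(−0.02676×31.0)) = 1 / (1 − 0.4362) = 1.774
Loading dose = maintenance dose × R = 93.8 × 1.774 ≈ 166 mg

166 mg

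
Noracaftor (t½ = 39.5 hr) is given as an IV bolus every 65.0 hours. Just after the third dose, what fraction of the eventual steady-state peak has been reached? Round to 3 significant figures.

0.967

k = ln 2 / 39.5 = 0.01755 hr⁻¹
f_n = 1 − e^(−nkτ) = 1 − e^(−3 × 0.01755 × 65.0) = 1 − e^(−3.422) = 1 − 0.03265 ≈ 0.967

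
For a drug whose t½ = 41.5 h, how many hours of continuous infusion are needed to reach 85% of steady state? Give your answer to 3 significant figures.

114 hours

k = ln 2 / 41.5 = 0.01670 h⁻¹
f = 1 − e^(−kt)  ⇒  t = −ln(1 − f) / k
t = −ln(1 − 0.85) / 0.01670 = 1.897 / 0.01670 ≈ 114 hours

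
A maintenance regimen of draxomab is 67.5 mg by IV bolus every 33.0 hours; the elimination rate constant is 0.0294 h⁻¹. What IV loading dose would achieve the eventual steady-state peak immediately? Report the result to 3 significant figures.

109 mg

Accumulation ratio R = 1 / (1 − e^(−kτ)) = 1 / (1 − e^(−0.02940×33.0)) = 1 / (1 − 0.3790) = 1.610
Loading dose = maintenance dose × R = 67.5 × 1.610 ≈ 109 mg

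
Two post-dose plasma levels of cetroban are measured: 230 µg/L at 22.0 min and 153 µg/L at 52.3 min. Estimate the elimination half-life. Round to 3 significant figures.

51.5 minutes

k = ln(C₁/C₂) / (t₂ − t₁) = ln(230/153) / (52.3 − 22.0)
  = 0.4076 / 30.30 = 0.01345 min⁻¹
t½ = ln 2 / k = ln 2 / 0.01345 ≈ 51.5 minutes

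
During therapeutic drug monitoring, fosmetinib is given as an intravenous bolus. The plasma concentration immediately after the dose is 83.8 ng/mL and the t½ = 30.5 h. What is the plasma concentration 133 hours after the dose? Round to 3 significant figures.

4.08 ng/mL

k = ln 2 / 30.5 = 0.02273 h⁻¹
133 h is 4.361 half-lives, so C = 83.8 × (1/2)^4.361 = 83.8 × 0.04868 ≈ 4.08 ng/mL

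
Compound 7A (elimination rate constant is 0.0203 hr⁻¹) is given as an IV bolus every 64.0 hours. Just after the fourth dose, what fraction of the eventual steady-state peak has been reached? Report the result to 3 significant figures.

0.994

f_n = 1 − e^(−nkτ) = 1 − e^(−4 × 0.02030 × 64.0) = 1 − e^(−5.197) = 1 − 0.005534 ≈ 0.994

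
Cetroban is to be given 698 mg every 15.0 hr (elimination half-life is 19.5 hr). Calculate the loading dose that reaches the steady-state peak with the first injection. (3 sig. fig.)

1690 mg

k = ln 2 / 19.5 = 0.03555 hr⁻¹
Accumulation ratio R = 1 / (1 − e^(−kτ)) = 1 / (1 − e^(−0.03555×15.0)) = 1 / (1 − 0.5867) = 2.420
Loading dose = maintenance dose × R = 698 × 2.420 ≈ 1690 mg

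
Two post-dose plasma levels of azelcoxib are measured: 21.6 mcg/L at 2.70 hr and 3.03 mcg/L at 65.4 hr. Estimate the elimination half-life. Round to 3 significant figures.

k = ln(C₁/C₂) / (t₂ − t₁) = ln(21.6/3.03) / (65.4 − 2.70)
  = 1.964 / 62.70 = 0.03133 hr⁻¹
t½ = ln 2 / k = ln 2 / 0.03133 ≈ 22.1 hours

22.1 hours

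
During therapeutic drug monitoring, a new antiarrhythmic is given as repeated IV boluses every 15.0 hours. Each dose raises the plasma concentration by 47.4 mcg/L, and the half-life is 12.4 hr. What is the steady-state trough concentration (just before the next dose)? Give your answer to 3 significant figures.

k = ln 2 / 12.4 = 0.05590 hr⁻¹
Fraction remaining after one interval: e^(−kτ) = e^(−0.05590 × 15.0) = 0.4324
R = 1 / (1 − 0.4324) = 1.762
Css,max = 47.4 × 1.762 = 83.50 mcg/L
Css,min = Css,max × e^(−kτ) = 83.50 × 0.4324 ≈ 36.1 mcg/L

36.1 mcg/L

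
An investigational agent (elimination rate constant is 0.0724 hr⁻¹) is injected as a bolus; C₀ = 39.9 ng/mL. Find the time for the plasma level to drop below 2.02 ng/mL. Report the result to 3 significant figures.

C(t) = C₀ e^(−kt)  ⇒  t = ln(C₀/C) / k
t = ln(39.9/2.02) / 0.07240 = 2.983 / 0.07240 ≈ 41.2 hours

41.2 hours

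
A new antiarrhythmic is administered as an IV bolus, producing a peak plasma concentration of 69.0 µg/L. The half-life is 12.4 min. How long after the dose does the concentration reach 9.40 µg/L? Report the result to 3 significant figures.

35.7 minutes

k = ln 2 / 12.4 = 0.05590 min⁻¹
C(t) = C₀ e^(−kt)  ⇒  t = ln(C₀/C) / k
t = ln(69.0/9.40) / 0.05590 = 1.993 / 0.05590 ≈ 35.7 minutes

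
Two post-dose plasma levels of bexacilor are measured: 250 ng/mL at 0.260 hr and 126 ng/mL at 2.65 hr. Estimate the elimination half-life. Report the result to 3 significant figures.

k = ln(C₁/C₂) / (t₂ − t₁) = ln(250/126) / (2.65 − 0.260)
  = 0.6852 / 2.390 = 0.2867 hr⁻¹
t½ = ln 2 / k = ln 2 / 0.2867 ≈ 2.42 hours

2.42 hours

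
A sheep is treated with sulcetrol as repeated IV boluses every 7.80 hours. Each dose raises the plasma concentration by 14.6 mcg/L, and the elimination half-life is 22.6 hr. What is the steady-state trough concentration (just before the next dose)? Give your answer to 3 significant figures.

k = ln 2 / 22.6 = 0.03067 hr⁻¹
Fraction remaining after one interval: e^(−kτ) = e^(−0.03067 × 7.80) = 0.7872
R = 1 / (1 − 0.7872) = 4.700
Css,max = 14.6 × 4.700 = 68.62 mcg/L
Css,min = Css,max × e^(−kτ) = 68.62 × 0.7872 ≈ 54.0 mcg/L

54.0 mcg/L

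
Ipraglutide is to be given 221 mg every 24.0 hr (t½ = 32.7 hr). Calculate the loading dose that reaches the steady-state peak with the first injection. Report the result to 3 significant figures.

k = ln 2 / 32.7 = 0.02120 hr⁻¹
Accumulation ratio R = 1 / (1 − e^(−kτ)) = 1 / (1 − e^(−0.02120×24.0)) = 1 / (1 − 0.6013) = 2.508
Loading dose = maintenance dose × R = 221 × 2.508 ≈ 554 mg

554 mg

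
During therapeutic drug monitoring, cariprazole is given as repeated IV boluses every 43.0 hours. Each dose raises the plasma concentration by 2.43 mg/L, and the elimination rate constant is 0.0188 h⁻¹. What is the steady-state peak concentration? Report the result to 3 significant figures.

4.38 mg/L

Fraction remaining after one interval: e^(−kτ) = e^(−0.01880 × 43.0) = 0.4456
R = 1 / (1 − 0.4456) = 1.804
Css,max = 2.43 × 1.804 ≈ 4.38 mg/L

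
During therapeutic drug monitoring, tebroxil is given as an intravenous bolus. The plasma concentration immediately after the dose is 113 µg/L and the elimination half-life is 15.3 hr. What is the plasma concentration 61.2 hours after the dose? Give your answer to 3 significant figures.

7.06 µg/L

k = ln 2 / 15.3 = 0.04530 hr⁻¹
C(t) = C₀ e^(−kt) = 113 × e^(−0.04530 × 61.2) = 113 × e^(−2.773) = 113 × 0.06250 ≈ 7.06 µg/L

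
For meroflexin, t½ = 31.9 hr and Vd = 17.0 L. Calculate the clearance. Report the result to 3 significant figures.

k = ln 2 / t½ = ln 2 / 31.9 = 0.02173 hr⁻¹
CL = k · V = 0.02173 × 17.0 ≈ 0.369 L/hr

0.369 L/hr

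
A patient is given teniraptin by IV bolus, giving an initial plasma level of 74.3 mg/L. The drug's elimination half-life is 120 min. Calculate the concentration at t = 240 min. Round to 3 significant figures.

18.6 mg/L

k = ln 2 / 120 = 0.005776 min⁻¹
C(t) = C₀ e^(−kt) = 74.3 × e^(−0.005776 × 240) = 74.3 × e^(−1.386) = 74.3 × 0.2500 ≈ 18.6 mg/L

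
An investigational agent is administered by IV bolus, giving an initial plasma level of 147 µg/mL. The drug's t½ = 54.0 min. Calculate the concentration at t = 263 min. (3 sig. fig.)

k = ln 2 / 54.0 = 0.01284 min⁻¹
263 min is 4.870 half-lives, so C = 147 × (1/2)^4.870 = 147 × 0.03419 ≈ 5.03 µg/mL

5.03 µg/mL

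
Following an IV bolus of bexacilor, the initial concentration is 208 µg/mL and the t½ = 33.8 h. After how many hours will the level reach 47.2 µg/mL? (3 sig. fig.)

k = ln 2 / 33.8 = 0.02051 h⁻¹
C(t) = C₀ e^(−kt)  ⇒  t = ln(C₀/C) / k
t = ln(208/47.2) / 0.02051 = 1.483 / 0.02051 ≈ 72.3 hours

72.3 hours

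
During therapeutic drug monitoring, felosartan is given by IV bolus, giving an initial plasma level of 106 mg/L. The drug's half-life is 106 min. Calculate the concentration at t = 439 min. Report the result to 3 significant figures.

6.01 mg/L

k = ln 2 / 106 = 0.006539 min⁻¹
C(t) = C₀ e^(−kt) = 106 × e^(−0.006539 × 439) = 106 × e^(−2.871) = 106 × 0.05666 ≈ 6.01 mg/L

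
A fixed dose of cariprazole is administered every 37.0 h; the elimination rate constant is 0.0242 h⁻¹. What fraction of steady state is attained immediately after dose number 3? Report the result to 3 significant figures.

0.932

f_n = 1 − e^(−nkτ) = 1 − e^(−3 × 0.02420 × 37.0) = 1 − e^(−2.686) = 1 − 0.06814 ≈ 0.932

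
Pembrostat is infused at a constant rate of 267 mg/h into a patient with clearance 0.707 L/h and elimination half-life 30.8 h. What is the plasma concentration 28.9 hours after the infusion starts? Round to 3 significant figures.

Css = rate / CL = 267 / 0.707 = 377.7 mg/L
k = ln 2 / 30.8 = 0.02250 h⁻¹
C(t) = Css (1 − e^(−kt)) = 377.7 × (1 − e^(−0.6504)) = 377.7 × 0.4782 ≈ 181 mg/L

181 mg/L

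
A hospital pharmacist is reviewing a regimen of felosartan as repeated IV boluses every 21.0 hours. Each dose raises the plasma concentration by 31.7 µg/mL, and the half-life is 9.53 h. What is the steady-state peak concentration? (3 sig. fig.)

k = ln 2 / 9.53 = 0.07273 h⁻¹
Fraction remaining after one interval: e^(−kτ) = e^(−0.07273 × 21.0) = 0.2171
R = 1 / (1 − 0.2171) = 1.277
Css,max = 31.7 × 1.277 ≈ 40.5 µg/mL

40.5 µg/mL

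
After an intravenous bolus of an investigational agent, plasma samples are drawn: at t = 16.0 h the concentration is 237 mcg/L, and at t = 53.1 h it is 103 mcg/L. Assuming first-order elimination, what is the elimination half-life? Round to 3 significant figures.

30.9 hours

k = ln(C₁/C₂) / (t₂ − t₁) = ln(237/103) / (53.1 − 16.0)
  = 0.8333 / 37.10 = 0.02246 h⁻¹
t½ = ln 2 / k = ln 2 / 0.02246 ≈ 30.9 hours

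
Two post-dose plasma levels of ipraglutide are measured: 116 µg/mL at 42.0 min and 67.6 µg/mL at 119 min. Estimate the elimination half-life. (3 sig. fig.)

98.8 minutes

k = ln(C₁/C₂) / (t₂ − t₁) = ln(116/67.6) / (119 − 42.0)
  = 0.5400 / 77.00 = 0.007013 min⁻¹
t½ = ln 2 / k = ln 2 / 0.007013 ≈ 98.8 minutes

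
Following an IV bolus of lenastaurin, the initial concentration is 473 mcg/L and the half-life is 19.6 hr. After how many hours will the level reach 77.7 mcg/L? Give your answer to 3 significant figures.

51.1 hours

k = ln 2 / 19.6 = 0.03536 hr⁻¹
C(t) = C₀ e^(−kt)  ⇒  t = ln(C₀/C) / k
t = ln(473/77.7) / 0.03536 = 1.806 / 0.03536 ≈ 51.1 hours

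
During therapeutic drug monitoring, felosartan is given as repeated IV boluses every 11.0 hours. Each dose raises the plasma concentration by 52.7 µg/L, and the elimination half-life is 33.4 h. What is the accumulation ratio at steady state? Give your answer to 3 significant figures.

4.90

k = ln 2 / 33.4 = 0.02075 h⁻¹
Fraction remaining after one interval: e^(−kτ) = e^(−0.02075 × 11.0) = 0.7959
R = 1 / (1 − 0.7959) = 1 / 0.2041 ≈ 4.90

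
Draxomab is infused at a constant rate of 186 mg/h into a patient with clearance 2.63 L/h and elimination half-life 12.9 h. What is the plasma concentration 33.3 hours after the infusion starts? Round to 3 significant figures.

58.9 mg/L

Css = rate / CL = 186 / 2.63 = 70.72 mg/L
k = ln 2 / 12.9 = 0.05373 h⁻¹
C(t) = Css (1 − e^(−kt)) = 70.72 × (1 − e^(−1.789)) = 70.72 × 0.8329 ≈ 58.9 mg/L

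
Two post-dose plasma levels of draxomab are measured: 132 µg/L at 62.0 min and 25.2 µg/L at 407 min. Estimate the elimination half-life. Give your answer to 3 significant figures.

k = ln(C₁/C₂) / (t₂ − t₁) = ln(132/25.2) / (407 − 62.0)
  = 1.656 / 345.0 = 0.004800 min⁻¹
t½ = ln 2 / k = ln 2 / 0.004800 ≈ 144 minutes

144 minutes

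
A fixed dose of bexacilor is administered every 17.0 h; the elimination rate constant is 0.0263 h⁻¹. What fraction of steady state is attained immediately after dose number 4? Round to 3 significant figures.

0.833

f_n = 1 − e^(−nkτ) = 1 − e^(−4 × 0.02630 × 17.0) = 1 − e^(−1.788) = 1 − 0.1672 ≈ 0.833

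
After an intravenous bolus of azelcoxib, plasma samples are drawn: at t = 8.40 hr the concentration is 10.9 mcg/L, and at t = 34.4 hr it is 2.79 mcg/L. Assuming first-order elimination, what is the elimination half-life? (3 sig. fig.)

k = ln(C₁/C₂) / (t₂ − t₁) = ln(10.9/2.79) / (34.4 − 8.40)
  = 1.363 / 26.00 = 0.05241 hr⁻¹
t½ = ln 2 / k = ln 2 / 0.05241 ≈ 13.2 hours

13.2 hours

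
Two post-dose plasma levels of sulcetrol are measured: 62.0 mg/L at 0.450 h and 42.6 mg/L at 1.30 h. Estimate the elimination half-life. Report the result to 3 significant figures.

1.57 hours

k = ln(C₁/C₂) / (t₂ − t₁) = ln(62.0/42.6) / (1.30 − 0.450)
  = 0.3753 / 0.8500 = 0.4415 h⁻¹
t½ = ln 2 / k = ln 2 / 0.4415 ≈ 1.57 hours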